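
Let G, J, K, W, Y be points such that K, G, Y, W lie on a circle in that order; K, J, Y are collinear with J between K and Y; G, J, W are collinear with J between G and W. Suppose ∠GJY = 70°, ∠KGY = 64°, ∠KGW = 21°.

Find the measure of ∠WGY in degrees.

∠WGY = 43°

1. ∠KWY = 116°  [cyclic KGYW, opposite ∠G+∠W]
2. ∠KYW = 21°  [same arc KW]
3. ∠WKY = 43°  [△KYW]
4. ∠WGY = 43°  [same arc YW]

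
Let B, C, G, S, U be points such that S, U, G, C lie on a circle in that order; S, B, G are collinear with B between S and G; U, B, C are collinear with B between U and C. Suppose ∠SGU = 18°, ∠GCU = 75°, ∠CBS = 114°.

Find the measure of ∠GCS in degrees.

∠GCS = 93°

1. ∠SCU = 18°  [same arc SU]
2. ∠CBG = 66°  [linear pair at B on SG]
3. ∠CSG = 48°  [△SBC]
4. ∠CGS = 39°  [△GBC]
5. ∠GCS = 93°  [△SGC]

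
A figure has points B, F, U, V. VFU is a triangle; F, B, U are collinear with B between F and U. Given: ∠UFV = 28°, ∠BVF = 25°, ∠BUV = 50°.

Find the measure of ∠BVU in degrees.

1. ∠BFV = 28°  [B on ray FU]
2. ∠FBV = 127°  [△VFB]
3. ∠UBV = 53°  [linear pair at B on FU]
4. ∠BVU = 77°  [△VBU]

∠BVU = 77°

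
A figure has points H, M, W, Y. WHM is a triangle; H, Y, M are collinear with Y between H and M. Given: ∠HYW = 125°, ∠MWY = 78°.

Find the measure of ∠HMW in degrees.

∠HMW = 47°

1. ∠MYW = 55°  [linear pair at Y on HM]
2. ∠WMY = 47°  [△WYM]
3. ∠HMW = 47°  [Y on ray MH]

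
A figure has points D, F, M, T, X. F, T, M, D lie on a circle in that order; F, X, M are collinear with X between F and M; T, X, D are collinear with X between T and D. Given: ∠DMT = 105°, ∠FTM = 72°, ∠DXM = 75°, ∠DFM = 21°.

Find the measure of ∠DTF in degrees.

1. ∠DFT = 75°  [cyclic FTMD, opposite ∠F+∠M]
2. ∠DXF = 105°  [linear pair at X on FM]
3. ∠FDT = 54°  [△FXD]
4. ∠DTF = 51°  [△FTD]

∠DTF = 51°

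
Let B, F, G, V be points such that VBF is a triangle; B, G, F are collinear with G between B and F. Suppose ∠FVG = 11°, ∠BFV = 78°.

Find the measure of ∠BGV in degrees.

1. ∠GFV = 78°  [G on ray FB]
2. ∠FGV = 91°  [△VGF]
3. ∠BGV = 89°  [linear pair at G on BF]

∠BGV = 89°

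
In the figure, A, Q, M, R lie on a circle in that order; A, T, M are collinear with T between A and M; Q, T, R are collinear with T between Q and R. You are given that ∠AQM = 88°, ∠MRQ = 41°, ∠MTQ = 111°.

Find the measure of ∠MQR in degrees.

∠MQR = 18°

1. ∠MAQ = 41°  [same arc QM]
2. ∠AMQ = 51°  [△AQM]
3. ∠MQR = 18°  [△QTM]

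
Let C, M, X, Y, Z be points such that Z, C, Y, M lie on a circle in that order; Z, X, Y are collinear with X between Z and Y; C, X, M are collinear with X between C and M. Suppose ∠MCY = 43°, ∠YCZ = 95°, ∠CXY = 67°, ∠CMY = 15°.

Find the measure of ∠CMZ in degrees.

∠CMZ = 70°

1. ∠MZY = 43°  [same arc YM]
2. ∠MXZ = 67°  [vertical angles at X]
3. ∠CMZ = 70°  [△ZXM]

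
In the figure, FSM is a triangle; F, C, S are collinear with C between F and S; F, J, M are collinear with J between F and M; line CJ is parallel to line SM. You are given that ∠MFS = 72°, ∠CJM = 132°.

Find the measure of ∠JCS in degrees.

∠JCS = 120°

1. ∠CFJ = 72°  [C on FS, J on FM]
2. ∠CJF = 48°  [linear pair at J on FM]
3. ∠FCJ = 60°  [△FCJ]
4. ∠JCS = 120°  [linear pair at C on FS]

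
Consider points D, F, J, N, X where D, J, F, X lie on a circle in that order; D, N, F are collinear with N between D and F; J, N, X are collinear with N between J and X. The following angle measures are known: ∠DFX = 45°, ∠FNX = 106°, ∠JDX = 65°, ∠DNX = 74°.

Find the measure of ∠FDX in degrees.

∠FDX = 36°

1. ∠DJX = 45°  [same arc DX]
2. ∠DXJ = 70°  [△DJX]
3. ∠FDX = 36°  [△DNX]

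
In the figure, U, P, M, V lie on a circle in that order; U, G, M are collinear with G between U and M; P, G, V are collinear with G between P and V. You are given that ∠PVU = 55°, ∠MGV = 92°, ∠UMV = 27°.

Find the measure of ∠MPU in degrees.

1. ∠PMU = 55°  [same arc UP]
2. ∠PGU = 92°  [vertical angles at G]
3. ∠UPV = 27°  [same arc UV]
4. ∠MUP = 61°  [△UGP]
5. ∠MPU = 64°  [△UPM]

∠MPU = 64°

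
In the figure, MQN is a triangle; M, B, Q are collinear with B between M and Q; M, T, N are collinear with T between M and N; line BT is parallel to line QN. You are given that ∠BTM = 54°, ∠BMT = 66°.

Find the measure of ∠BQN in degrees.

∠BQN = 60°

1. ∠MBT = 60°  [△MBT]
2. ∠QBT = 120°  [linear pair at B on MQ]
3. ∠BQN = 60°  [BT∥QN, co-interior at Q–B]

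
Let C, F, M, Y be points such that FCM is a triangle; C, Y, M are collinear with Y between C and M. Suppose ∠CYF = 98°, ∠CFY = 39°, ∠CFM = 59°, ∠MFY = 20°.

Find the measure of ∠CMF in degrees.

∠CMF = 78°

1. ∠FYM = 82°  [linear pair at Y on CM]
2. ∠FMY = 78°  [△FYM]
3. ∠CMF = 78°  [Y on ray MC]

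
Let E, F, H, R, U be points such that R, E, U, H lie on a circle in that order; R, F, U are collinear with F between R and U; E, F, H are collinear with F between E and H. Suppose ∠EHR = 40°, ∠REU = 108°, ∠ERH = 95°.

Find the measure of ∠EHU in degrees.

∠EHU = 32°

1. ∠EUR = 40°  [same arc RE]
2. ∠ERU = 32°  [△REU]
3. ∠EHU = 32°  [same arc EU]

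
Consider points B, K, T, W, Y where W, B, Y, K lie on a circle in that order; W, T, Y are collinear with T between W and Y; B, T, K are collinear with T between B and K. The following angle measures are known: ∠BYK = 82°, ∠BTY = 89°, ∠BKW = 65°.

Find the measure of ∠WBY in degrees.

1. ∠BWK = 98°  [cyclic WBYK, opposite ∠W+∠Y]
2. ∠BTW = 91°  [linear pair at T on WY]
3. ∠BYW = 65°  [same arc WB]
4. ∠KBW = 17°  [△WBK]
5. ∠BWY = 72°  [△WTB]
6. ∠WBY = 43°  [△WBY]

∠WBY = 43°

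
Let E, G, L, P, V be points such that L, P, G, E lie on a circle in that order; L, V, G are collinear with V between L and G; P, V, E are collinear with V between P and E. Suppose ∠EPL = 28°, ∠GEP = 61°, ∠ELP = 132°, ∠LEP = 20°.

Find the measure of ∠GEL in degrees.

1. ∠GLP = 61°  [same arc PG]
2. ∠LGP = 20°  [same arc LP]
3. ∠GPL = 99°  [△LPG]
4. ∠GEL = 81°  [cyclic LPGE, opposite ∠P+∠E]

∠GEL = 81°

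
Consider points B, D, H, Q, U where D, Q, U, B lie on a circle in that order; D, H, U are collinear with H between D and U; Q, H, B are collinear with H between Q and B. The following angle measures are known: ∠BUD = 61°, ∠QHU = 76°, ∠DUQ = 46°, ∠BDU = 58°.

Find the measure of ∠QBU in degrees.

1. ∠BQD = 61°  [same arc DB]
2. ∠DHQ = 104°  [linear pair at H on DU]
3. ∠QDU = 15°  [△DHQ]
4. ∠QBU = 15°  [same arc QU]

∠QBU = 15°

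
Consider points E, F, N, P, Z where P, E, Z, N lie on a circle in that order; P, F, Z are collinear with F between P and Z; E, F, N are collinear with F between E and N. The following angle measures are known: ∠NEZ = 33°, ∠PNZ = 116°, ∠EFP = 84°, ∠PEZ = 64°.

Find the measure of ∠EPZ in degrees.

1. ∠NPZ = 33°  [same arc ZN]
2. ∠NZP = 31°  [△PZN]
3. ∠NEP = 31°  [same arc PN]
4. ∠EPZ = 65°  [△PFE]

∠EPZ = 65°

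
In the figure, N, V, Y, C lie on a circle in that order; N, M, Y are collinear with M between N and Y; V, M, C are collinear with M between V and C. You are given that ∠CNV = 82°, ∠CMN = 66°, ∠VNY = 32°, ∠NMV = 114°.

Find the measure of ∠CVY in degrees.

∠CVY = 50°

1. ∠CYV = 98°  [cyclic NVYC, opposite ∠N+∠Y]
2. ∠VCY = 32°  [same arc VY]
3. ∠CVY = 50°  [△VYC]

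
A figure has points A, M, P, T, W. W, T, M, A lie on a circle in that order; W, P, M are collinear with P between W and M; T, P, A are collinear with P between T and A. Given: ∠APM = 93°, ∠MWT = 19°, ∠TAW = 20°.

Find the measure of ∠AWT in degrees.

1. ∠TPW = 93°  [vertical angles at P]
2. ∠ATW = 68°  [△WPT]
3. ∠AWT = 92°  [△WTA]

∠AWT = 92°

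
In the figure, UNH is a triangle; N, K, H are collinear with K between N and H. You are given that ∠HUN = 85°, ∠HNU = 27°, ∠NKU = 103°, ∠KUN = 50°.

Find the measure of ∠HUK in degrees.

1. ∠NHU = 68°  [△UNH]
2. ∠HKU = 77°  [linear pair at K on NH]
3. ∠KHU = 68°  [K on ray HN]
4. ∠HUK = 35°  [△UKH]

∠HUK = 35°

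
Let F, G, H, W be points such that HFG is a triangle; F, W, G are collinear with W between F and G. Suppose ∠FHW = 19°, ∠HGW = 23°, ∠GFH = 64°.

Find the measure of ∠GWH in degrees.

∠GWH = 83°

1. ∠HFW = 64°  [W on ray FG]
2. ∠FWH = 97°  [△HFW]
3. ∠GWH = 83°  [linear pair at W on FG]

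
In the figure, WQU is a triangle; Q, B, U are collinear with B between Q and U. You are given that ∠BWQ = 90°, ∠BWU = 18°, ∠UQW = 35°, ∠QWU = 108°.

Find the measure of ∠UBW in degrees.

∠UBW = 125°

1. ∠QUW = 37°  [△WQU]
2. ∠BUW = 37°  [B on ray UQ]
3. ∠UBW = 125°  [△WBU]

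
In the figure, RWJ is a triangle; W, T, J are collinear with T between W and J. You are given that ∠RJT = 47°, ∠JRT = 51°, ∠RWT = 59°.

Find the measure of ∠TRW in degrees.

1. ∠JTR = 82°  [△RTJ]
2. ∠RTW = 98°  [linear pair at T on WJ]
3. ∠TRW = 23°  [△RWT]

∠TRW = 23°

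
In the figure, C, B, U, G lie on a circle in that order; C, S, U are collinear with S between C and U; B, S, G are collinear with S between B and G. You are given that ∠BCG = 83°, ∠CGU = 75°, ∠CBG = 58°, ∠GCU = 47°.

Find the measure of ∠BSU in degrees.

1. ∠BGC = 39°  [△CBG]
2. ∠GBU = 47°  [same arc UG]
3. ∠BUC = 39°  [same arc CB]
4. ∠BSU = 94°  [△BSU]

∠BSU = 94°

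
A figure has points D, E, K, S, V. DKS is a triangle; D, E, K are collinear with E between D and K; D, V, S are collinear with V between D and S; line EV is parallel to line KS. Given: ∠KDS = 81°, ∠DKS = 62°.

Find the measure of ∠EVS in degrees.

∠EVS = 143°

1. ∠DSK = 37°  [△DKS]
2. ∠DVE = 37°  [EV∥KS, corresponding at V]
3. ∠EVS = 143°  [linear pair at V on DS]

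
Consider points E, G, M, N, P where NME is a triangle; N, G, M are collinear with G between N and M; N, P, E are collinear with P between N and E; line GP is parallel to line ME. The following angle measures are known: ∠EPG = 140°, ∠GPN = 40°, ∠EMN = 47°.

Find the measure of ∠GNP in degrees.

1. ∠MEN = 40°  [GP∥ME, corresponding at P]
2. ∠ENM = 93°  [△NME]
3. ∠GNP = 93°  [G on NM, P on NE]

∠GNP = 93°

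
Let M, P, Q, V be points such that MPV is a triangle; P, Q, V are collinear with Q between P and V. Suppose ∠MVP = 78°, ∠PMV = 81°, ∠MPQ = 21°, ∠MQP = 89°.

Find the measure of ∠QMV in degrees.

1. ∠MVQ = 78°  [Q on ray VP]
2. ∠MQV = 91°  [linear pair at Q on PV]
3. ∠QMV = 11°  [△MQV]

∠QMV = 11°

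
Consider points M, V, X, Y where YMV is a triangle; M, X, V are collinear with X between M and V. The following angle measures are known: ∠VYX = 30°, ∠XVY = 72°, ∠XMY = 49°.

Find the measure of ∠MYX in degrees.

∠MYX = 29°

1. ∠VXY = 78°  [△YXV]
2. ∠MXY = 102°  [linear pair at X on MV]
3. ∠MYX = 29°  [△YMX]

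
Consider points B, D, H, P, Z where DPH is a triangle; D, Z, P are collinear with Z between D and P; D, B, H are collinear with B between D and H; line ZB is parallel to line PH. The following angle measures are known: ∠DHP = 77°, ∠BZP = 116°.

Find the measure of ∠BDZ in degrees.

1. ∠DBZ = 77°  [ZB∥PH, corresponding at B]
2. ∠BZD = 64°  [linear pair at Z on DP]
3. ∠BDZ = 39°  [△DZB]

∠BDZ = 39°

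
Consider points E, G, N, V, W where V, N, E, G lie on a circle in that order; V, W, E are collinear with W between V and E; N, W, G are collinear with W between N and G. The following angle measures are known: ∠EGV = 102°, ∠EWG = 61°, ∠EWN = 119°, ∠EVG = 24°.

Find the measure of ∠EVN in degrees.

1. ∠GEV = 54°  [△VEG]
2. ∠NWV = 61°  [vertical angles at W]
3. ∠GNV = 54°  [same arc VG]
4. ∠EVN = 65°  [△VWN]

∠EVN = 65°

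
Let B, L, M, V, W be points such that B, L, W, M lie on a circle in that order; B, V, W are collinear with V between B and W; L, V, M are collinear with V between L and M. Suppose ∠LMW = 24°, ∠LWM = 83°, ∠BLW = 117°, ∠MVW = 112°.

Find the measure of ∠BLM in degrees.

1. ∠LBW = 24°  [same arc LW]
2. ∠BVL = 112°  [vertical angles at V]
3. ∠BLM = 44°  [△BVL]

∠BLM = 44°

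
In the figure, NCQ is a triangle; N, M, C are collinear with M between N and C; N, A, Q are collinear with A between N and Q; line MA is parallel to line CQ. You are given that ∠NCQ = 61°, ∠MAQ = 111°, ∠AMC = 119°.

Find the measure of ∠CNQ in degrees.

1. ∠AMN = 61°  [MA∥CQ, corresponding at M]
2. ∠MAN = 69°  [linear pair at A on NQ]
3. ∠ANM = 50°  [△NMA]
4. ∠CNQ = 50°  [M on NC, A on NQ]

∠CNQ = 50°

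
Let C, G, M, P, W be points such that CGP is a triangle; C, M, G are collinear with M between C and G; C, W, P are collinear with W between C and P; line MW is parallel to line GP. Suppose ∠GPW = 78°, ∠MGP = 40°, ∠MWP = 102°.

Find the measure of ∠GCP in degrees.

1. ∠CPG = 78°  [W on ray PC]
2. ∠CGP = 40°  [M on ray GC]
3. ∠GCP = 62°  [△CGP]

∠GCP = 62°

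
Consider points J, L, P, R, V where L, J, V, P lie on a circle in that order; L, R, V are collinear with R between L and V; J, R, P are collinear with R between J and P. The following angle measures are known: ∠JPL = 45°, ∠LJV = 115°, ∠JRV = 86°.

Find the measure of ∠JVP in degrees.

1. ∠JVL = 45°  [same arc LJ]
2. ∠JLV = 20°  [△LJV]
3. ∠PJV = 49°  [△JRV]
4. ∠JPV = 20°  [same arc JV]
5. ∠JVP = 111°  [△JVP]

∠JVP = 111°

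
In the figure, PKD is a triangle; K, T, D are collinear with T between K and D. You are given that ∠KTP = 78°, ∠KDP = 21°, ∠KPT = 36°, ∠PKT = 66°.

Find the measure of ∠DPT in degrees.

1. ∠DTP = 102°  [linear pair at T on KD]
2. ∠PDT = 21°  [T on ray DK]
3. ∠DPT = 57°  [△PTD]

∠DPT = 57°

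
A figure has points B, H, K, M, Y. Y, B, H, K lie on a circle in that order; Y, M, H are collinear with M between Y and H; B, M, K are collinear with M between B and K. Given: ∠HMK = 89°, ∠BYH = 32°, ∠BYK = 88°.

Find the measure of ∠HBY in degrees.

∠HBY = 115°

1. ∠BMY = 89°  [vertical angles at M]
2. ∠KBY = 59°  [△YMB]
3. ∠BKY = 33°  [△YBK]
4. ∠BHY = 33°  [same arc YB]
5. ∠HBY = 115°  [△YBH]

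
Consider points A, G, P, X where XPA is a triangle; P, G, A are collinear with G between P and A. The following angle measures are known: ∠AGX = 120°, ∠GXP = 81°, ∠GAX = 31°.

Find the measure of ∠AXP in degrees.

1. ∠PGX = 60°  [linear pair at G on PA]
2. ∠GPX = 39°  [△XPG]
3. ∠PAX = 31°  [G on ray AP]
4. ∠APX = 39°  [G on ray PA]
5. ∠AXP = 110°  [△XPA]

∠AXP = 110°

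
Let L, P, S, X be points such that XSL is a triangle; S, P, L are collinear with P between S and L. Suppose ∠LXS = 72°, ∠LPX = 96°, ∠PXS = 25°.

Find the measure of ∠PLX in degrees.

1. ∠SPX = 84°  [linear pair at P on SL]
2. ∠PSX = 71°  [△XSP]
3. ∠LSX = 71°  [P on ray SL]
4. ∠SLX = 37°  [△XSL]
5. ∠PLX = 37°  [P on ray LS]

∠PLX = 37°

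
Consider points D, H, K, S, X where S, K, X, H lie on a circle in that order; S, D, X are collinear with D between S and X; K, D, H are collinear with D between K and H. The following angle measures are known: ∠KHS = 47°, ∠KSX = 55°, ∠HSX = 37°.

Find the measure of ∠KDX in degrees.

∠KDX = 96°

1. ∠KXS = 47°  [same arc SK]
2. ∠HKX = 37°  [same arc XH]
3. ∠KDX = 96°  [△KDX]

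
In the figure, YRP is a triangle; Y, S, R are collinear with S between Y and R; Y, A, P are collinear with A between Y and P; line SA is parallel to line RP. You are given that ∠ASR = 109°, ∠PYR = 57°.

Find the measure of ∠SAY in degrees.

1. ∠ASY = 71°  [linear pair at S on YR]
2. ∠AYS = 57°  [S on YR, A on YP]
3. ∠SAY = 52°  [△YSA]

∠SAY = 52°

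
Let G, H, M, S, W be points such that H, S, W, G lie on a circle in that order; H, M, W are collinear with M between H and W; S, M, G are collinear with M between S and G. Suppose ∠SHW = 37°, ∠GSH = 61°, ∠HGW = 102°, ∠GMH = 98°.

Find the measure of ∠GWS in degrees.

1. ∠SGW = 37°  [same arc SW]
2. ∠GWH = 61°  [same arc HG]
3. ∠GHW = 17°  [△HWG]
4. ∠GSW = 17°  [same arc WG]
5. ∠GWS = 126°  [△SWG]

∠GWS = 126°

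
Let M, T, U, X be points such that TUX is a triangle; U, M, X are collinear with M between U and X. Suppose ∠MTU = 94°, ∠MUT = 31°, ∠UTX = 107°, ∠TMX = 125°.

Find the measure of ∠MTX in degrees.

∠MTX = 13°

1. ∠TUX = 31°  [M on ray UX]
2. ∠TXU = 42°  [△TUX]
3. ∠MXT = 42°  [M on ray XU]
4. ∠MTX = 13°  [△TMX]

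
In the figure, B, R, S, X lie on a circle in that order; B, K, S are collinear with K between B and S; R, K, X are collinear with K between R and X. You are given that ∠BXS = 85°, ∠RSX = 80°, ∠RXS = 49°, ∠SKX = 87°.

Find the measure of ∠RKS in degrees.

∠RKS = 93°

1. ∠BRS = 95°  [cyclic BRSX, opposite ∠R+∠X]
2. ∠SRX = 51°  [△RSX]
3. ∠RBS = 49°  [same arc RS]
4. ∠BSR = 36°  [△BRS]
5. ∠RKS = 93°  [△RKS]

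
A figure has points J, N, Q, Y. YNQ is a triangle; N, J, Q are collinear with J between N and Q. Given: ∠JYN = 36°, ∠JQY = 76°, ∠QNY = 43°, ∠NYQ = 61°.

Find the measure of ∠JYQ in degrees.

∠JYQ = 25°

1. ∠JNY = 43°  [J on ray NQ]
2. ∠NJY = 101°  [△YNJ]
3. ∠QJY = 79°  [linear pair at J on NQ]
4. ∠JYQ = 25°  [△YJQ]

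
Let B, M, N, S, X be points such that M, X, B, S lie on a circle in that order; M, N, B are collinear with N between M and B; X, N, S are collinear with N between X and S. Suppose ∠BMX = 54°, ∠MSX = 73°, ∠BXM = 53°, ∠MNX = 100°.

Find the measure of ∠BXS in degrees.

∠BXS = 27°

1. ∠MBX = 73°  [△MXB]
2. ∠BNX = 80°  [linear pair at N on MB]
3. ∠BXS = 27°  [△XNB]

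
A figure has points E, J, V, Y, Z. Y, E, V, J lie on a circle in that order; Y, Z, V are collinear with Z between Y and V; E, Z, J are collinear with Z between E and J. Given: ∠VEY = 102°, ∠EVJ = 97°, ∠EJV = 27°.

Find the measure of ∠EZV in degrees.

1. ∠JEV = 56°  [△EVJ]
2. ∠EYV = 27°  [same arc EV]
3. ∠EVY = 51°  [△YEV]
4. ∠EZV = 73°  [△EZV]

∠EZV = 73°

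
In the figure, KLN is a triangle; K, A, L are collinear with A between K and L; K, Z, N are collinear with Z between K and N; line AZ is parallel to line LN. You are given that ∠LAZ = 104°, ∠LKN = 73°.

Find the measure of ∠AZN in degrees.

1. ∠KAZ = 76°  [linear pair at A on KL]
2. ∠AKZ = 73°  [A on KL, Z on KN]
3. ∠AZK = 31°  [△KAZ]
4. ∠AZN = 149°  [linear pair at Z on KN]

∠AZN = 149°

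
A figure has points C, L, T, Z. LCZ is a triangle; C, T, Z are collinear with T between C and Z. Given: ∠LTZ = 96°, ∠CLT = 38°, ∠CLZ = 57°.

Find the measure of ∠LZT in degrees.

1. ∠CTL = 84°  [linear pair at T on CZ]
2. ∠LCT = 58°  [△LCT]
3. ∠LCZ = 58°  [T on ray CZ]
4. ∠CZL = 65°  [△LCZ]
5. ∠LZT = 65°  [T on ray ZC]

∠LZT = 65°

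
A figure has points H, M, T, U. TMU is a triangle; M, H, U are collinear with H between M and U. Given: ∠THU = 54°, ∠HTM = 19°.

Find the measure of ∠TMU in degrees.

1. ∠MHT = 126°  [linear pair at H on MU]
2. ∠HMT = 35°  [△TMH]
3. ∠TMU = 35°  [H on ray MU]

∠TMU = 35°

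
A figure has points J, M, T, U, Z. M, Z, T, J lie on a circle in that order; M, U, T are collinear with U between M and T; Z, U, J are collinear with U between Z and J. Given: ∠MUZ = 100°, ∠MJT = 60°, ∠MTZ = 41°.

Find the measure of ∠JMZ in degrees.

1. ∠MZT = 120°  [cyclic MZTJ, opposite ∠Z+∠J]
2. ∠MJZ = 41°  [same arc MZ]
3. ∠TMZ = 19°  [△MZT]
4. ∠JZM = 61°  [△MUZ]
5. ∠JMZ = 78°  [△MZJ]

∠JMZ = 78°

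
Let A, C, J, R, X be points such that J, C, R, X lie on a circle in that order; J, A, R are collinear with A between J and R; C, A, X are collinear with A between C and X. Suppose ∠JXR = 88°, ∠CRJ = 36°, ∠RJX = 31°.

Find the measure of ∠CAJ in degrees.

1. ∠JCR = 92°  [cyclic JCRX, opposite ∠C+∠X]
2. ∠JRX = 61°  [△JRX]
3. ∠CJR = 52°  [△JCR]
4. ∠JCX = 61°  [same arc JX]
5. ∠CAJ = 67°  [△JAC]

∠CAJ = 67°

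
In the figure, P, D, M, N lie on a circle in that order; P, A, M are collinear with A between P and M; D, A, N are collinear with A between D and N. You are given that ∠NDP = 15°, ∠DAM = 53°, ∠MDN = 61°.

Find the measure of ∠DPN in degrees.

1. ∠NAP = 53°  [vertical angles at A]
2. ∠MPN = 61°  [same arc MN]
3. ∠DNP = 66°  [△PAN]
4. ∠DPN = 99°  [△PDN]

∠DPN = 99°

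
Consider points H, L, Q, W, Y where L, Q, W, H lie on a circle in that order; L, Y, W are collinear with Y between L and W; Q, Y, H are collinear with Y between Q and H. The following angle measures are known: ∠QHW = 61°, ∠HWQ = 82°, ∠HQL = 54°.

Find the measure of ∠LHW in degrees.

1. ∠HQW = 37°  [△QWH]
2. ∠HWL = 54°  [same arc LH]
3. ∠HLW = 37°  [same arc WH]
4. ∠LHW = 89°  [△LWH]

∠LHW = 89°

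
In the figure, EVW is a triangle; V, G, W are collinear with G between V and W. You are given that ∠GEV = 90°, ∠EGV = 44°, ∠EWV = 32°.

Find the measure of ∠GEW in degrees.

1. ∠EGW = 136°  [linear pair at G on VW]
2. ∠EWG = 32°  [G on ray WV]
3. ∠GEW = 12°  [△EGW]

∠GEW = 12°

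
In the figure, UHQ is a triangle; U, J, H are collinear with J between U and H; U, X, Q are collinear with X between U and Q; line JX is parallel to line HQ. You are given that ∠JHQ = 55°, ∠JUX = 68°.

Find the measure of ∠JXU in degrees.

∠JXU = 57°

1. ∠QHU = 55°  [J on ray HU]
2. ∠HUQ = 68°  [J on UH, X on UQ]
3. ∠HQU = 57°  [△UHQ]
4. ∠JXU = 57°  [JX∥HQ, corresponding at X]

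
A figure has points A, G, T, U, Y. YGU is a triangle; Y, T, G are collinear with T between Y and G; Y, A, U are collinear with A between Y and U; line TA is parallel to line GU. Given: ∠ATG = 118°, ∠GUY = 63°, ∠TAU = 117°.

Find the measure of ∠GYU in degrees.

∠GYU = 55°

1. ∠ATY = 62°  [linear pair at T on YG]
2. ∠TAY = 63°  [TA∥GU, corresponding at A]
3. ∠AYT = 55°  [△YTA]
4. ∠GYU = 55°  [T on YG, A on YU]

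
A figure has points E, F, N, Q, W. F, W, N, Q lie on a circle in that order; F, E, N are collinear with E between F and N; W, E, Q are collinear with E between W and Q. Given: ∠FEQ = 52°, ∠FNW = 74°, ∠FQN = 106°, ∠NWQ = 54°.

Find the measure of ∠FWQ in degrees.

1. ∠NEW = 52°  [vertical angles at E]
2. ∠FWN = 74°  [cyclic FWNQ, opposite ∠W+∠Q]
3. ∠FEW = 128°  [linear pair at E on FN]
4. ∠NFW = 32°  [△FWN]
5. ∠FWQ = 20°  [△FEW]

∠FWQ = 20°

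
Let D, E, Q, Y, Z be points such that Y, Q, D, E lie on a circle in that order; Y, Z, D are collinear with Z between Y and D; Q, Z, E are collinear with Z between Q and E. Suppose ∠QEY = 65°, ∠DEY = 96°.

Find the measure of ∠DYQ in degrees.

1. ∠QDY = 65°  [same arc YQ]
2. ∠DQY = 84°  [cyclic YQDE, opposite ∠Q+∠E]
3. ∠DYQ = 31°  [△YQD]

∠DYQ = 31°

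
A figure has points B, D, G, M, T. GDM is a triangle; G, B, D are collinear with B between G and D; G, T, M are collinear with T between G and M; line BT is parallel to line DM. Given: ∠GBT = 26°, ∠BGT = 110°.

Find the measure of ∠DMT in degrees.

1. ∠BTG = 44°  [△GBT]
2. ∠BTM = 136°  [linear pair at T on GM]
3. ∠DMT = 44°  [BT∥DM, co-interior at M–T]

∠DMT = 44°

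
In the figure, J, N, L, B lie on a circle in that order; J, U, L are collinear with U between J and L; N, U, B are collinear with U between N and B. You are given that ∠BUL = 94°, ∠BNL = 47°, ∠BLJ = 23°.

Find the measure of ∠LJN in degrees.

1. ∠JUN = 94°  [vertical angles at U]
2. ∠BNJ = 23°  [same arc JB]
3. ∠LJN = 63°  [△JUN]

∠LJN = 63°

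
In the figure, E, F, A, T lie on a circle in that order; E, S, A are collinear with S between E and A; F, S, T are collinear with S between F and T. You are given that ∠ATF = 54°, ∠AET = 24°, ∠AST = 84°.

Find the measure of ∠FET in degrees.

∠FET = 78°

1. ∠AEF = 54°  [same arc FA]
2. ∠ESF = 84°  [vertical angles at S]
3. ∠EST = 96°  [linear pair at S on EA]
4. ∠EFT = 42°  [△ESF]
5. ∠ETF = 60°  [△EST]
6. ∠FET = 78°  [△EFT]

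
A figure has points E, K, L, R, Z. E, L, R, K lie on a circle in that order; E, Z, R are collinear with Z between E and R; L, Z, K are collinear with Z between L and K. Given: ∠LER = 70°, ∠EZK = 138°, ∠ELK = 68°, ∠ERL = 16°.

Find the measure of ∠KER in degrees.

1. ∠ELR = 94°  [△ELR]
2. ∠ERK = 68°  [same arc EK]
3. ∠EKR = 86°  [cyclic ELRK, opposite ∠L+∠K]
4. ∠KER = 26°  [△ERK]

∠KER = 26°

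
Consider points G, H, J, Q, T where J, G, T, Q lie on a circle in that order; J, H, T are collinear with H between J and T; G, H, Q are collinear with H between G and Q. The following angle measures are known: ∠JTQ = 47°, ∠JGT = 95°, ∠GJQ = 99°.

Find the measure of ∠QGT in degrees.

∠QGT = 48°

1. ∠JQT = 85°  [cyclic JGTQ, opposite ∠G+∠Q]
2. ∠QJT = 48°  [△JTQ]
3. ∠QGT = 48°  [same arc TQ]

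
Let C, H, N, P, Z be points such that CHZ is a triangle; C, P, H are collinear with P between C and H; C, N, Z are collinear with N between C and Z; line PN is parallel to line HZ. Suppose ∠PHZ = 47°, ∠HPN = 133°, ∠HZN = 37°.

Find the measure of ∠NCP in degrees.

∠NCP = 96°

1. ∠CHZ = 47°  [P on ray HC]
2. ∠CZH = 37°  [N on ray ZC]
3. ∠HCZ = 96°  [△CHZ]
4. ∠NCP = 96°  [P on CH, N on CZ]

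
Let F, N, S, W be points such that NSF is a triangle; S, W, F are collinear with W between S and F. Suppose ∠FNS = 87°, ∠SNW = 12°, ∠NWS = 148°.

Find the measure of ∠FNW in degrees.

1. ∠NSW = 20°  [△NSW]
2. ∠FWN = 32°  [linear pair at W on SF]
3. ∠FSN = 20°  [W on ray SF]
4. ∠NFS = 73°  [△NSF]
5. ∠NFW = 73°  [W on ray FS]
6. ∠FNW = 75°  [△NWF]

∠FNW = 75°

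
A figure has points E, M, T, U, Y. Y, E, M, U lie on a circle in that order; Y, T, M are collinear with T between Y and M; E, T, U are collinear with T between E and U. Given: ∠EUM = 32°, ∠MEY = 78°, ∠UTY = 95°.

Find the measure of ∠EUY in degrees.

∠EUY = 70°

1. ∠EYM = 32°  [same arc EM]
2. ∠EMY = 70°  [△YEM]
3. ∠EUY = 70°  [same arc YE]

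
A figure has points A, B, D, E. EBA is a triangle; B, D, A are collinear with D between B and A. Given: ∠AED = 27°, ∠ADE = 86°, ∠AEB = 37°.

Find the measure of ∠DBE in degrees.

∠DBE = 76°

1. ∠DAE = 67°  [△EDA]
2. ∠BAE = 67°  [D on ray AB]
3. ∠ABE = 76°  [△EBA]
4. ∠DBE = 76°  [D on ray BA]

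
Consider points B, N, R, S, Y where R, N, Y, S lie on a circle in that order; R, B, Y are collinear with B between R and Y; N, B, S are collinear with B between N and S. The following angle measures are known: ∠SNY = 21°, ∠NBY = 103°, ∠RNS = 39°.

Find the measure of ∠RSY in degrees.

∠RSY = 120°

1. ∠SRY = 21°  [same arc YS]
2. ∠RYS = 39°  [same arc RS]
3. ∠RSY = 120°  [△RYS]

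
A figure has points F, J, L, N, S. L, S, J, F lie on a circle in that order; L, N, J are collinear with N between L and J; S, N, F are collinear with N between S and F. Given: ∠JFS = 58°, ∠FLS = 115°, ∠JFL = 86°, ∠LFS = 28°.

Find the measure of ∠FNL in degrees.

∠FNL = 95°

1. ∠FJS = 65°  [cyclic LSJF, opposite ∠L+∠J]
2. ∠LJS = 28°  [same arc LS]
3. ∠FSJ = 57°  [△SJF]
4. ∠JNS = 95°  [△SNJ]
5. ∠FNL = 95°  [vertical angles at N]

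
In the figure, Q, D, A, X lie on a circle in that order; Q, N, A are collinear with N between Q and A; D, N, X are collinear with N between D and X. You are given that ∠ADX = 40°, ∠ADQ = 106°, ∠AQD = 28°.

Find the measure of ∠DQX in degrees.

1. ∠AQX = 40°  [same arc AX]
2. ∠AXQ = 74°  [cyclic QDAX, opposite ∠D+∠X]
3. ∠DAQ = 46°  [△QDA]
4. ∠QAX = 66°  [△QAX]
5. ∠DXQ = 46°  [same arc QD]
6. ∠QDX = 66°  [same arc QX]
7. ∠DQX = 68°  [△QDX]

∠DQX = 68°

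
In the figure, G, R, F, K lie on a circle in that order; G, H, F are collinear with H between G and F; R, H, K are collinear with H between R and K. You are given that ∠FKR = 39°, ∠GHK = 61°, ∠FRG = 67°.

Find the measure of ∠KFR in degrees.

∠KFR = 96°

1. ∠FGR = 39°  [same arc RF]
2. ∠FHR = 61°  [vertical angles at H]
3. ∠GFR = 74°  [△GRF]
4. ∠FRK = 45°  [△RHF]
5. ∠KFR = 96°  [△RFK]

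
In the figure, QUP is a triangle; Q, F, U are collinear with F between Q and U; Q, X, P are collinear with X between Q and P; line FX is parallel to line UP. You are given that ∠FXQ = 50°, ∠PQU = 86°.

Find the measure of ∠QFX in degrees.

∠QFX = 44°

1. ∠QPU = 50°  [FX∥UP, corresponding at X]
2. ∠PUQ = 44°  [△QUP]
3. ∠QFX = 44°  [FX∥UP, corresponding at F]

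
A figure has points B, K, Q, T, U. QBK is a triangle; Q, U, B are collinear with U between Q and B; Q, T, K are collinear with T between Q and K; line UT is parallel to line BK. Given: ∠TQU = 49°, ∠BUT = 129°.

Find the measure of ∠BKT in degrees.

∠BKT = 80°

1. ∠QUT = 51°  [linear pair at U on QB]
2. ∠QTU = 80°  [△QUT]
3. ∠KTU = 100°  [linear pair at T on QK]
4. ∠BKT = 80°  [UT∥BK, co-interior at K–T]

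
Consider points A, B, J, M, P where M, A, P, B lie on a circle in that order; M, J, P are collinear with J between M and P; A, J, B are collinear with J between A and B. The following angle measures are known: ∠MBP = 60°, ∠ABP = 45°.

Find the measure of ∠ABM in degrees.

∠ABM = 15°

1. ∠MAP = 120°  [cyclic MAPB, opposite ∠A+∠B]
2. ∠AMP = 45°  [same arc AP]
3. ∠APM = 15°  [△MAP]
4. ∠ABM = 15°  [same arc MA]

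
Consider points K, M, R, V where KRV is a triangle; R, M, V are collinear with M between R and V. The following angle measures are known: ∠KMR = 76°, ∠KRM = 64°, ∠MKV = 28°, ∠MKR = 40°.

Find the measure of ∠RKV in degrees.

∠RKV = 68°

1. ∠KMV = 104°  [linear pair at M on RV]
2. ∠KRV = 64°  [M on ray RV]
3. ∠KVM = 48°  [△KMV]
4. ∠KVR = 48°  [M on ray VR]
5. ∠RKV = 68°  [△KRV]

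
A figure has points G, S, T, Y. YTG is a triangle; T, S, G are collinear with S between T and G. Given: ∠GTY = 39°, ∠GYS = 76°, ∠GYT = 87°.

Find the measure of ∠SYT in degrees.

∠SYT = 11°

1. ∠TGY = 54°  [△YTG]
2. ∠STY = 39°  [S on ray TG]
3. ∠SGY = 54°  [S on ray GT]
4. ∠GSY = 50°  [△YSG]
5. ∠TSY = 130°  [linear pair at S on TG]
6. ∠SYT = 11°  [△YTS]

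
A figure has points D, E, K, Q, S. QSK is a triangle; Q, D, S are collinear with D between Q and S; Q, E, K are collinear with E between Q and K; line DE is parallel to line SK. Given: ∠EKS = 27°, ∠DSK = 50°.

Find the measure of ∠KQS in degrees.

1. ∠QKS = 27°  [E on ray KQ]
2. ∠KSQ = 50°  [D on ray SQ]
3. ∠KQS = 103°  [△QSK]

∠KQS = 103°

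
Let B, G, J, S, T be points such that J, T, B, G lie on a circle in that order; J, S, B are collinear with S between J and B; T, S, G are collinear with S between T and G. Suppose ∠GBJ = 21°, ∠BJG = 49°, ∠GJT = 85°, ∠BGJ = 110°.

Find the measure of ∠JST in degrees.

1. ∠GTJ = 21°  [same arc JG]
2. ∠JGT = 74°  [△JTG]
3. ∠BTJ = 70°  [cyclic JTBG, opposite ∠T+∠G]
4. ∠JBT = 74°  [same arc JT]
5. ∠BJT = 36°  [△JTB]
6. ∠JST = 123°  [△JST]

∠JST = 123°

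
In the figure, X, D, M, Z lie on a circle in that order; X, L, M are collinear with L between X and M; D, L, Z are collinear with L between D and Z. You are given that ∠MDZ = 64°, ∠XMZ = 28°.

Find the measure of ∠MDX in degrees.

1. ∠MXZ = 64°  [same arc MZ]
2. ∠MZX = 88°  [△XMZ]
3. ∠MDX = 92°  [cyclic XDMZ, opposite ∠D+∠Z]

∠MDX = 92°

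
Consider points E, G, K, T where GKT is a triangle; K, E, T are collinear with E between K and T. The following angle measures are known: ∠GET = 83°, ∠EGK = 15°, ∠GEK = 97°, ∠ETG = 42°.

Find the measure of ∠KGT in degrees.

∠KGT = 70°

1. ∠EKG = 68°  [△GKE]
2. ∠GTK = 42°  [E on ray TK]
3. ∠GKT = 68°  [E on ray KT]
4. ∠KGT = 70°  [△GKT]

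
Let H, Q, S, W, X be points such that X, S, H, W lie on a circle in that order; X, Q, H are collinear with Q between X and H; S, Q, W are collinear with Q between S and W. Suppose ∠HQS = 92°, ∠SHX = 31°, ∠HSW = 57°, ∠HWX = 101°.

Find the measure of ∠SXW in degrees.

∠SXW = 127°

1. ∠SWX = 31°  [same arc XS]
2. ∠HXW = 57°  [same arc HW]
3. ∠WHX = 22°  [△XHW]
4. ∠WSX = 22°  [same arc XW]
5. ∠SXW = 127°  [△XSW]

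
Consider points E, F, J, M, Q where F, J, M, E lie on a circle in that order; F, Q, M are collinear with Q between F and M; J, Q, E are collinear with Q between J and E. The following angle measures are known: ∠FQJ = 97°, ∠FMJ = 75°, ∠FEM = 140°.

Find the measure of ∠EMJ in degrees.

1. ∠JQM = 83°  [linear pair at Q on FM]
2. ∠EJM = 22°  [△JQM]
3. ∠FJM = 40°  [cyclic FJME, opposite ∠J+∠E]
4. ∠JFM = 65°  [△FJM]
5. ∠JEM = 65°  [same arc JM]
6. ∠EMJ = 93°  [△JME]

∠EMJ = 93°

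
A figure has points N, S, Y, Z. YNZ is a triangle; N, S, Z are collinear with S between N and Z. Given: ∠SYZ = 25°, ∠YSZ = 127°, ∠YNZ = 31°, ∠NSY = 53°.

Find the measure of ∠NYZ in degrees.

∠NYZ = 121°

1. ∠SZY = 28°  [△YSZ]
2. ∠NZY = 28°  [S on ray ZN]
3. ∠NYZ = 121°  [△YNZ]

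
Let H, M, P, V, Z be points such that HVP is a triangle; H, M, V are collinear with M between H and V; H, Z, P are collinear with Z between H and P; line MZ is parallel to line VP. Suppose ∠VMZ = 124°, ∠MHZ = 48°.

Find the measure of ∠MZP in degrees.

∠MZP = 104°

1. ∠HMZ = 56°  [linear pair at M on HV]
2. ∠HZM = 76°  [△HMZ]
3. ∠MZP = 104°  [linear pair at Z on HP]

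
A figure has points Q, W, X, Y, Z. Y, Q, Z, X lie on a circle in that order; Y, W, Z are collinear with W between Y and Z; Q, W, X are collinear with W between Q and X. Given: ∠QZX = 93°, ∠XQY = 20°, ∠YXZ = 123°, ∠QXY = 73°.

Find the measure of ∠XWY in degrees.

1. ∠XZY = 20°  [same arc YX]
2. ∠XYZ = 37°  [△YZX]
3. ∠XWY = 70°  [△YWX]

∠XWY = 70°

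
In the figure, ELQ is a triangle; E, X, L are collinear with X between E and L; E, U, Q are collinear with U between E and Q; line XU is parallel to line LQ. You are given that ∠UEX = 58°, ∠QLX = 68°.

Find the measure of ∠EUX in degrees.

1. ∠LEQ = 58°  [X on EL, U on EQ]
2. ∠ELQ = 68°  [X on ray LE]
3. ∠EQL = 54°  [△ELQ]
4. ∠EUX = 54°  [XU∥LQ, corresponding at U]

∠EUX = 54°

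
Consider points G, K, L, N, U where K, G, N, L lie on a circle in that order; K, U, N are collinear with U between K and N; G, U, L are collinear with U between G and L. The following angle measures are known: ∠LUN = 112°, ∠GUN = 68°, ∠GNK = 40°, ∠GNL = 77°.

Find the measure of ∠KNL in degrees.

1. ∠LGN = 72°  [△GUN]
2. ∠GLN = 31°  [△GNL]
3. ∠KNL = 37°  [△NUL]

∠KNL = 37°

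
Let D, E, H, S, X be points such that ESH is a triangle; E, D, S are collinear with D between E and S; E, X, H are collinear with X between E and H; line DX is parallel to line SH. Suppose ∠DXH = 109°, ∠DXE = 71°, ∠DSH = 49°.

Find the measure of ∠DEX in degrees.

1. ∠EHS = 71°  [DX∥SH, corresponding at X]
2. ∠ESH = 49°  [D on ray SE]
3. ∠HES = 60°  [△ESH]
4. ∠DEX = 60°  [D on ES, X on EH]

∠DEX = 60°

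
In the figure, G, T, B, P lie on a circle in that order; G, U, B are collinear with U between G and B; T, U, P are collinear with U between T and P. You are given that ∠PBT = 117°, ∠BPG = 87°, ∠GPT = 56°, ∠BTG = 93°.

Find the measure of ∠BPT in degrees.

∠BPT = 31°

1. ∠GBT = 56°  [same arc GT]
2. ∠BGT = 31°  [△GTB]
3. ∠BPT = 31°  [same arc TB]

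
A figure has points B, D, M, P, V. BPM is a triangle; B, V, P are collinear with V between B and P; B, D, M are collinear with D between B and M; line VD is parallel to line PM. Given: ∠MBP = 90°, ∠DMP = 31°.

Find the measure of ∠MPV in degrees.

1. ∠BMP = 31°  [D on ray MB]
2. ∠BPM = 59°  [△BPM]
3. ∠MPV = 59°  [V on ray PB]

∠MPV = 59°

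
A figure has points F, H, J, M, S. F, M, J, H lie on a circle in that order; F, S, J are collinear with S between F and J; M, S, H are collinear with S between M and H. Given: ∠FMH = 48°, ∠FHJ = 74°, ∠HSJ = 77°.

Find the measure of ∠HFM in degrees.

∠HFM = 113°

1. ∠FJH = 48°  [same arc FH]
2. ∠HFJ = 58°  [△FJH]
3. ∠FSH = 103°  [linear pair at S on FJ]
4. ∠FHM = 19°  [△FSH]
5. ∠HFM = 113°  [△FMH]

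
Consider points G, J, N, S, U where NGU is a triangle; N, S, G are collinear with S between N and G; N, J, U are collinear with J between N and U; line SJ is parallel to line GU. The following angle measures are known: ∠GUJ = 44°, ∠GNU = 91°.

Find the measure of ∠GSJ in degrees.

∠GSJ = 135°

1. ∠GUN = 44°  [J on ray UN]
2. ∠NGU = 45°  [△NGU]
3. ∠JSN = 45°  [SJ∥GU, corresponding at S]
4. ∠GSJ = 135°  [linear pair at S on NG]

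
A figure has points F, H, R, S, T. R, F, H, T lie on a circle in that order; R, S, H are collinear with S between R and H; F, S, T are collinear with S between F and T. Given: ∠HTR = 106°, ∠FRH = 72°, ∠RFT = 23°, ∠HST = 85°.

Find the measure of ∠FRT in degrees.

∠FRT = 123°

1. ∠HFR = 74°  [cyclic RFHT, opposite ∠F+∠T]
2. ∠FHR = 34°  [△RFH]
3. ∠FTR = 34°  [same arc RF]
4. ∠FRT = 123°  [△RFT]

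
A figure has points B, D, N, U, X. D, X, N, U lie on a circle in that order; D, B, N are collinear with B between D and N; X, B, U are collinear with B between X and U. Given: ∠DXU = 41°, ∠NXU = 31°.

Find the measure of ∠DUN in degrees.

1. ∠DNU = 41°  [same arc DU]
2. ∠NDU = 31°  [same arc NU]
3. ∠DUN = 108°  [△DNU]

∠DUN = 108°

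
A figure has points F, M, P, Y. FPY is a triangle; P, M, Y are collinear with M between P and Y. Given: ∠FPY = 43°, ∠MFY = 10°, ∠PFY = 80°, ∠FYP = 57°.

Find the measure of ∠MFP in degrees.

∠MFP = 70°

1. ∠FPM = 43°  [M on ray PY]
2. ∠FYM = 57°  [M on ray YP]
3. ∠FMY = 113°  [△FMY]
4. ∠FMP = 67°  [linear pair at M on PY]
5. ∠MFP = 70°  [△FPM]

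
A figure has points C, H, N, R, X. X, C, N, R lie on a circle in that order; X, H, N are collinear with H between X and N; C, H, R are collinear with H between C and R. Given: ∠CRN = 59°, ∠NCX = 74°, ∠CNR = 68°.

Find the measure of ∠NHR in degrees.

1. ∠NCR = 53°  [△CNR]
2. ∠NRX = 106°  [cyclic XCNR, opposite ∠C+∠R]
3. ∠NXR = 53°  [same arc NR]
4. ∠RNX = 21°  [△XNR]
5. ∠NHR = 100°  [△NHR]

∠NHR = 100°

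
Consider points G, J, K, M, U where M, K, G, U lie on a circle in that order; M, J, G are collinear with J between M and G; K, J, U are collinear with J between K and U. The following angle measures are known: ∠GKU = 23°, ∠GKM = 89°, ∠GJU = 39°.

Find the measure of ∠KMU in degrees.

∠KMU = 98°

1. ∠GMU = 23°  [same arc GU]
2. ∠GUM = 91°  [cyclic MKGU, opposite ∠K+∠U]
3. ∠MJU = 141°  [linear pair at J on MG]
4. ∠MGU = 66°  [△MGU]
5. ∠KUM = 16°  [△MJU]
6. ∠MKU = 66°  [same arc MU]
7. ∠KMU = 98°  [△MKU]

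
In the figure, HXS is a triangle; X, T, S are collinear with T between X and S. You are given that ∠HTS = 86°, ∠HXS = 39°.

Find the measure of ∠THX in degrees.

∠THX = 47°

1. ∠HTX = 94°  [linear pair at T on XS]
2. ∠HXT = 39°  [T on ray XS]
3. ∠THX = 47°  [△HXT]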